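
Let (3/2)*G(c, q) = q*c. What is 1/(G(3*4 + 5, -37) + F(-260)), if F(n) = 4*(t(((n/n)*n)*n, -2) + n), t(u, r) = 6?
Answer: -3/4306 ≈ -0.00069670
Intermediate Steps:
G(c, q) = 2*c*q/3 (G(c, q) = 2*(q*c)/3 = 2*(c*q)/3 = 2*c*q/3)
F(n) = 24 + 4*n (F(n) = 4*(6 + n) = 24 + 4*n)
1/(G(3*4 + 5, -37) + F(-260)) = 1/((⅔)*(3*4 + 5)*(-37) + (24 + 4*(-260))) = 1/((⅔)*(12 + 5)*(-37) + (24 - 1040)) = 1/((⅔)*17*(-37) - 1016) = 1/(-1258/3 - 1016) = 1/(-4306/3) = -3/4306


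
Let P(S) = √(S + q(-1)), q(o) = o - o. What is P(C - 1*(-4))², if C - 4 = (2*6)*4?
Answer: 56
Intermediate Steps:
C = 52 (C = 4 + (2*6)*4 = 4 + 12*4 = 4 + 48 = 52)
q(o) = 0
P(S) = √S (P(S) = √(S + 0) = √S)
P(C - 1*(-4))² = (√(52 - 1*(-4)))² = (√(52 + 4))² = (√56)² = (2*√14)² = 56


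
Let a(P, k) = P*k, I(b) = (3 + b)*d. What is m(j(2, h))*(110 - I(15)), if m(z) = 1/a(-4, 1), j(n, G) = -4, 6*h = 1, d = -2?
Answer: -73/2 ≈ -36.500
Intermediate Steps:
I(b) = -6 - 2*b (I(b) = (3 + b)*(-2) = -6 - 2*b)
h = ⅙ (h = (⅙)*1 = ⅙ ≈ 0.16667)
m(z) = -¼ (m(z) = 1/(-4*1) = 1/(-4) = -¼)
m(j(2, h))*(110 - I(15)) = -(110 - (-6 - 2*15))/4 = -(110 - (-6 - 30))/4 = -(110 - 1*(-36))/4 = -(110 + 36)/4 = -¼*146 = -73/2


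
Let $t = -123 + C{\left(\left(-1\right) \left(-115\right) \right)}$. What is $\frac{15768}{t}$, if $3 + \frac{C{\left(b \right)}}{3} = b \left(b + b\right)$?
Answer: $\frac{292}{1467} \approx 0.19905$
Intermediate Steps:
$C{\left(b \right)} = -9 + 6 b^{2}$ ($C{\left(b \right)} = -9 + 3 b \left(b + b\right) = -9 + 3 b 2 b = -9 + 3 \cdot 2 b^{2} = -9 + 6 b^{2}$)
$t = 79218$ ($t = -123 - \left(9 - 6 \left(\left(-1\right) \left(-115\right)\right)^{2}\right) = -123 - \left(9 - 6 \cdot 115^{2}\right) = -123 + \left(-9 + 6 \cdot 13225\right) = -123 + \left(-9 + 79350\right) = -123 + 79341 = 79218$)
$\frac{15768}{t} = \frac{15768}{79218} = 15768 \cdot \frac{1}{79218} = \frac{292}{1467}$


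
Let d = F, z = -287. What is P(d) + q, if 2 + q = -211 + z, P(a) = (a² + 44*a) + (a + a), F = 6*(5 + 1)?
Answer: 2452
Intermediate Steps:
F = 36 (F = 6*6 = 36)
d = 36
P(a) = a² + 46*a (P(a) = (a² + 44*a) + 2*a = a² + 46*a)
q = -500 (q = -2 + (-211 - 287) = -2 - 498 = -500)
P(d) + q = 36*(46 + 36) - 500 = 36*82 - 500 = 2952 - 500 = 2452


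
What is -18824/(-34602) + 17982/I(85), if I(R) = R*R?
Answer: 379108282/124999725 ≈ 3.0329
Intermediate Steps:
I(R) = R²
-18824/(-34602) + 17982/I(85) = -18824/(-34602) + 17982/(85²) = -18824*(-1/34602) + 17982/7225 = 9412/17301 + 17982*(1/7225) = 9412/17301 + 17982/7225 = 379108282/124999725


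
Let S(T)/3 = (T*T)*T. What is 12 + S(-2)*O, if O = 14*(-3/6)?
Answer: 180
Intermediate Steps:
O = -7 (O = 14*(-3*1/6) = 14*(-1/2) = -7)
S(T) = 3*T**3 (S(T) = 3*((T*T)*T) = 3*(T**2*T) = 3*T**3)
12 + S(-2)*O = 12 + (3*(-2)**3)*(-7) = 12 + (3*(-8))*(-7) = 12 - 24*(-7) = 12 + 168 = 180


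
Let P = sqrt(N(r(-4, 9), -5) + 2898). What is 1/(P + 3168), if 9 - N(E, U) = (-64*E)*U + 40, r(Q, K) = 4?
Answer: 1056/3344879 - 23*sqrt(3)/10034637 ≈ 0.00031174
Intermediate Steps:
N(E, U) = -31 + 64*E*U (N(E, U) = 9 - ((-64*E)*U + 40) = 9 - (-64*E*U + 40) = 9 - (40 - 64*E*U) = 9 + (-40 + 64*E*U) = -31 + 64*E*U)
P = 23*sqrt(3) (P = sqrt((-31 + 64*4*(-5)) + 2898) = sqrt((-31 - 1280) + 2898) = sqrt(-1311 + 2898) = sqrt(1587) = 23*sqrt(3) ≈ 39.837)
1/(P + 3168) = 1/(23*sqrt(3) + 3168) = 1/(3168 + 23*sqrt(3))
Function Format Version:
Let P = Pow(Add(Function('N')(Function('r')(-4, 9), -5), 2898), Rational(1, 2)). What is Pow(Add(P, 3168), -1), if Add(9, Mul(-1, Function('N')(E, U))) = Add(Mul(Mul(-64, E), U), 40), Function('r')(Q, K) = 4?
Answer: Add(Rational(1056, 3344879), Mul(Rational(-23, 10034637), Pow(3, Rational(1, 2)))) ≈ 0.00031174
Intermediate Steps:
Function('N')(E, U) = Add(-31, Mul(64, E, U)) (Function('N')(E, U) = Add(9, Mul(-1, Add(Mul(Mul(-64, E), U), 40))) = Add(9, Mul(-1, Add(Mul(-64, E, U), 40))) = Add(9, Mul(-1, Add(40, Mul(-64, E, U)))) = Add(9, Add(-40, Mul(64, E, U))) = Add(-31, Mul(64, E, U)))
P = Mul(23, Pow(3, Rational(1, 2))) (P = Pow(Add(Add(-31, Mul(64, 4, -5)), 2898), Rational(1, 2)) = Pow(Add(Add(-31, -1280), 2898), Rational(1, 2)) = Pow(Add(-1311, 2898), Rational(1, 2)) = Pow(1587, Rational(1, 2)) = Mul(23, Pow(3, Rational(1, 2))) ≈ 39.837)
Pow(Add(P, 3168), -1) = Pow(Add(Mul(23, Pow(3, Rational(1, 2))), 3168), -1) = Pow(Add(3168, Mul(23, Pow(3, Rational(1, 2)))), -1)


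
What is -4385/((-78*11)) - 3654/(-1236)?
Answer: 356458/44187 ≈ 8.0670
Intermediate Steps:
-4385/((-78*11)) - 3654/(-1236) = -4385/(-858) - 3654*(-1/1236) = -4385*(-1/858) + 609/206 = 4385/858 + 609/206 = 356458/44187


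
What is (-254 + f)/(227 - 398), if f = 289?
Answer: -35/171 ≈ -0.20468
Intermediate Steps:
(-254 + f)/(227 - 398) = (-254 + 289)/(227 - 398) = 35/(-171) = 35*(-1/171) = -35/171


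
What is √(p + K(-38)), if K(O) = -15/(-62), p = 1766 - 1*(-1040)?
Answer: √10787194/62 ≈ 52.974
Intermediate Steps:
p = 2806 (p = 1766 + 1040 = 2806)
K(O) = 15/62 (K(O) = -15*(-1/62) = 15/62)
√(p + K(-38)) = √(2806 + 15/62) = √(173987/62) = √10787194/62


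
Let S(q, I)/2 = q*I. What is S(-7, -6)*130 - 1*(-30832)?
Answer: 41752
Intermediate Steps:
S(q, I) = 2*I*q (S(q, I) = 2*(q*I) = 2*(I*q) = 2*I*q)
S(-7, -6)*130 - 1*(-30832) = (2*(-6)*(-7))*130 - 1*(-30832) = 84*130 + 30832 = 10920 + 30832 = 41752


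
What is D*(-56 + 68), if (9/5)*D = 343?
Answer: 6860/3 ≈ 2286.7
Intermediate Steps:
D = 1715/9 (D = (5/9)*343 = 1715/9 ≈ 190.56)
D*(-56 + 68) = 1715*(-56 + 68)/9 = (1715/9)*12 = 6860/3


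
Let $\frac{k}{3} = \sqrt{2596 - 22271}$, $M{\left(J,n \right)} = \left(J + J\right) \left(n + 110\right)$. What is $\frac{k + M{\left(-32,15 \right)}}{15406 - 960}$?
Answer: $- \frac{4000}{7223} + \frac{15 i \sqrt{787}}{14446} \approx -0.55379 + 0.029129 i$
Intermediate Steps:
$M{\left(J,n \right)} = 2 J \left(110 + n\right)$
$k = 15 i \sqrt{787}$ ($k = 3 \sqrt{2596 - 22271} = 3 \sqrt{-19675} = 3 \cdot 5 i \sqrt{787} = 15 i \sqrt{787} \approx 420.8 i$)
$\frac{k + M{\left(-32,15 \right)}}{15406 - 960} = \frac{15 i \sqrt{787} + 2 \left(-32\right) \left(110 + 15\right)}{15406 - 960} = \frac{15 i \sqrt{787} + 2 \left(-32\right) 125}{14446} = \left(15 i \sqrt{787} - 8000\right) \frac{1}{14446} = \left(-8000 + 15 i \sqrt{787}\right) \frac{1}{14446} = - \frac{4000}{7223} + \frac{15 i \sqrt{787}}{14446}$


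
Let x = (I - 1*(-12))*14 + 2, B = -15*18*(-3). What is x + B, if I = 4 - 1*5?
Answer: 966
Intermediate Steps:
I = -1 (I = 4 - 5 = -1)
B = 810 (B = -270*(-3) = 810)
x = 156 (x = (-1 - 1*(-12))*14 + 2 = (-1 + 12)*14 + 2 = 11*14 + 2 = 154 + 2 = 156)
x + B = 156 + 810 = 966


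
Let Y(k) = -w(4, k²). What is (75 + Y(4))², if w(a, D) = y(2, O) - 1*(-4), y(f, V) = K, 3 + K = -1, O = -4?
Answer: 5625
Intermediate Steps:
K = -4 (K = -3 - 1 = -4)
y(f, V) = -4
w(a, D) = 0 (w(a, D) = -4 - 1*(-4) = -4 + 4 = 0)
Y(k) = 0 (Y(k) = -1*0 = 0)
(75 + Y(4))² = (75 + 0)² = 75² = 5625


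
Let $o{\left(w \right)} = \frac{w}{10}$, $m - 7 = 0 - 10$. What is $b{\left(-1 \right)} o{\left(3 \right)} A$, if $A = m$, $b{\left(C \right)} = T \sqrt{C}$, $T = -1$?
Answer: $\frac{9 i}{10} \approx 0.9 i$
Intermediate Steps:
$b{\left(C \right)} = - \sqrt{C}$
$m = -3$ ($m = 7 + \left(0 - 10\right) = 7 - 10 = -3$)
$o{\left(w \right)} = \frac{w}{10}$ ($o{\left(w \right)} = w \frac{1}{10} = \frac{w}{10}$)
$A = -3$
$b{\left(-1 \right)} o{\left(3 \right)} A = - \sqrt{-1} \cdot \frac{1}{10} \cdot 3 \left(-3\right) = - i \frac{3}{10} \left(-3\right) = - \frac{3 i}{10} \left(-3\right) = \frac{9 i}{10}$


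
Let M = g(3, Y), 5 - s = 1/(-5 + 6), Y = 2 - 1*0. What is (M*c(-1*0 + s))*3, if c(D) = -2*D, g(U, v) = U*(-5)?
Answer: 360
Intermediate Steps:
Y = 2 (Y = 2 + 0 = 2)
g(U, v) = -5*U
s = 4 (s = 5 - 1/(-5 + 6) = 5 - 1/1 = 5 - 1*1 = 5 - 1 = 4)
M = -15 (M = -5*3 = -15)
(M*c(-1*0 + s))*3 = -(-30)*(-1*0 + 4)*3 = -(-30)*(0 + 4)*3 = -(-30)*4*3 = -15*(-8)*3 = 120*3 = 360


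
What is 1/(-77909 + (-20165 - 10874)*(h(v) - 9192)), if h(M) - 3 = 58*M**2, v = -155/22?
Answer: 242/47378102529 ≈ 5.1078e-9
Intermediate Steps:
v = -155/22 (v = -155*1/22 = -155/22 ≈ -7.0455)
h(M) = 3 + 58*M**2
1/(-77909 + (-20165 - 10874)*(h(v) - 9192)) = 1/(-77909 + (-20165 - 10874)*((3 + 58*(-155/22)**2) - 9192)) = 1/(-77909 - 31039*((3 + 58*(24025/484)) - 9192)) = 1/(-77909 - 31039*((3 + 696725/242) - 9192)) = 1/(-77909 - 31039*(697451/242 - 9192)) = 1/(-77909 - 31039*(-1527013/242)) = 1/(-77909 + 47396956507/242) = 1/(47378102529/242) = 242/47378102529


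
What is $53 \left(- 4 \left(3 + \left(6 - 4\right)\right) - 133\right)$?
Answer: $-8109$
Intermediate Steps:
$53 \left(- 4 \left(3 + \left(6 - 4\right)\right) - 133\right) = 53 \left(- 4 \left(3 + 2\right) - 133\right) = 53 \left(\left(-4\right) 5 - 133\right) = 53 \left(-20 - 133\right) = 53 \left(-153\right) = -8109$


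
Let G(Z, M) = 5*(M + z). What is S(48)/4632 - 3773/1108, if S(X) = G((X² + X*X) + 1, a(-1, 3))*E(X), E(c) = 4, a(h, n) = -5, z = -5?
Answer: -2212267/641532 ≈ -3.4484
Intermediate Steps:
G(Z, M) = -25 + 5*M (G(Z, M) = 5*(M - 5) = 5*(-5 + M) = -25 + 5*M)
S(X) = -200 (S(X) = (-25 + 5*(-5))*4 = (-25 - 25)*4 = -50*4 = -200)
S(48)/4632 - 3773/1108 = -200/4632 - 3773/1108 = -200*1/4632 - 3773*1/1108 = -25/579 - 3773/1108 = -2212267/641532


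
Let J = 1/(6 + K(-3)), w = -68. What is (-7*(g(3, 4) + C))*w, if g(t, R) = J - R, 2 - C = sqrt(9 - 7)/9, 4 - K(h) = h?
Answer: -11900/13 - 476*sqrt(2)/9 ≈ -990.18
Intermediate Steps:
K(h) = 4 - h
J = 1/13 (J = 1/(6 + (4 - 1*(-3))) = 1/(6 + (4 + 3)) = 1/(6 + 7) = 1/13 ≈ 0.076923)
C = 2 - sqrt(2)/9 (C = 2 - sqrt(9 - 7)/9 = 2 - sqrt(2)/9 ≈ 1.8429)
g(t, R) = 1/13 - R
(-7*(g(3, 4) + C))*w = -7*((1/13 - 1*4) + (2 - sqrt(2)/9))*(-68) = -7*((1/13 - 4) + (2 - sqrt(2)/9))*(-68) = -7*(-51/13 + (2 - sqrt(2)/9))*(-68) = -7*(-25/13 - sqrt(2)/9)*(-68) = (175/13 + 7*sqrt(2)/9)*(-68) = -11900/13 - 476*sqrt(2)/9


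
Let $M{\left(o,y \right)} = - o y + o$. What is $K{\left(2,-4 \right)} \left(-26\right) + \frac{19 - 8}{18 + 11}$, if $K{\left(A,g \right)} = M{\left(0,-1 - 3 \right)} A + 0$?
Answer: $\frac{11}{29} \approx 0.37931$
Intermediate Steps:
$M{\left(o,y \right)} = o - o y$ ($M{\left(o,y \right)} = - o y + o = o - o y$)
$K{\left(A,g \right)} = 0$ ($K{\left(A,g \right)} = 0 \left(1 - \left(-1 - 3\right)\right) A + 0 = 0 \left(1 - -4\right) A + 0 = 0 \left(1 + 4\right) A + 0 = 0 \cdot 5 A + 0 = 0 A + 0 = 0 + 0 = 0$)
$K{\left(2,-4 \right)} \left(-26\right) + \frac{19 - 8}{18 + 11} = 0 \left(-26\right) + \frac{19 - 8}{18 + 11} = 0 + \frac{19 - 8}{29} = 0 + \left(19 - 8\right) \frac{1}{29} = 0 + 11 \cdot \frac{1}{29} = 0 + \frac{11}{29} = \frac{11}{29}$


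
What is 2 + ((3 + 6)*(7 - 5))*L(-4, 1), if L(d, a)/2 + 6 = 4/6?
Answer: -190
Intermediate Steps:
L(d, a) = -32/3 (L(d, a) = -12 + 2*(4/6) = -12 + 2*(4*(⅙)) = -12 + 2*(⅔) = -12 + 4/3 = -32/3)
2 + ((3 + 6)*(7 - 5))*L(-4, 1) = 2 + ((3 + 6)*(7 - 5))*(-32/3) = 2 + (9*2)*(-32/3) = 2 + 18*(-32/3) = 2 - 192 = -190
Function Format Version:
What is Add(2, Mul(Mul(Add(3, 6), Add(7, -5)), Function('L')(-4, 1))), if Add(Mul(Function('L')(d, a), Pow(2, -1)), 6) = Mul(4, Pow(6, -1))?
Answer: -190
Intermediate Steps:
Function('L')(d, a) = Rational(-32, 3) (Function('L')(d, a) = Add(-12, Mul(2, Mul(4, Pow(6, -1)))) = Add(-12, Mul(2, Mul(4, Rational(1, 6)))) = Add(-12, Mul(2, Rational(2, 3))) = Add(-12, Rational(4, 3)) = Rational(-32, 3))
Add(2, Mul(Mul(Add(3, 6), Add(7, -5)), Function('L')(-4, 1))) = Add(2, Mul(Mul(Add(3, 6), Add(7, -5)), Rational(-32, 3))) = Add(2, Mul(Mul(9, 2), Rational(-32, 3))) = Add(2, Mul(18, Rational(-32, 3))) = Add(2, -192) = -190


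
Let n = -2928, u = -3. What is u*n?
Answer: 8784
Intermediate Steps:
u*n = -3*(-2928) = 8784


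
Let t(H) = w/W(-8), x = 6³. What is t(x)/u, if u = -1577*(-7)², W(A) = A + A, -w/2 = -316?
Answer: 79/154546 ≈ 0.00051118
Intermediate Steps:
w = 632 (w = -2*(-316) = 632)
W(A) = 2*A
x = 216
u = -77273 (u = -1577*49 = -77273)
t(H) = -79/2 (t(H) = 632/((2*(-8))) = 632/(-16) = 632*(-1/16) = -79/2)
t(x)/u = -79/2/(-77273) = -79/2*(-1/77273) = 79/154546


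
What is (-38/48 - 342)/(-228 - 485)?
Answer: 8227/17112 ≈ 0.48077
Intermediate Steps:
(-38/48 - 342)/(-228 - 485) = (-38*1/48 - 342)/(-713) = (-19/24 - 342)*(-1/713) = -8227/24*(-1/713) = 8227/17112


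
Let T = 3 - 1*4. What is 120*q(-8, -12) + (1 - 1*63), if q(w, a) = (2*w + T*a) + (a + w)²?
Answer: 47458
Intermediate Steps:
T = -1 (T = 3 - 4 = -1)
q(w, a) = (a + w)² - a + 2*w (q(w, a) = (2*w - a) + (a + w)² = (-a + 2*w) + (a + w)² = (a + w)² - a + 2*w)
120*q(-8, -12) + (1 - 1*63) = 120*((-12 - 8)² - 1*(-12) + 2*(-8)) + (1 - 1*63) = 120*((-20)² + 12 - 16) + (1 - 63) = 120*(400 + 12 - 16) - 62 = 120*396 - 62 = 47520 - 62 = 47458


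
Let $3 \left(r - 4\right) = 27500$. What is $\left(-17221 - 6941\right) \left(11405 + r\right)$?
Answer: $-497149258$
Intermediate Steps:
$r = \frac{27512}{3}$ ($r = 4 + \frac{1}{3} \cdot 27500 = 4 + \frac{27500}{3} = \frac{27512}{3} \approx 9170.7$)
$\left(-17221 - 6941\right) \left(11405 + r\right) = \left(-17221 - 6941\right) \left(11405 + \frac{27512}{3}\right) = \left(-24162\right) \frac{61727}{3} = -497149258$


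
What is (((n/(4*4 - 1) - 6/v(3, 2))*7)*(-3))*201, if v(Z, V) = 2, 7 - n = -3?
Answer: 9849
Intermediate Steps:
n = 10 (n = 7 - 1*(-3) = 7 + 3 = 10)
(((n/(4*4 - 1) - 6/v(3, 2))*7)*(-3))*201 = (((10/(4*4 - 1) - 6/2)*7)*(-3))*201 = (((10/(16 - 1) - 6*½)*7)*(-3))*201 = (((10/15 - 3)*7)*(-3))*201 = (((10*(1/15) - 3)*7)*(-3))*201 = (((⅔ - 3)*7)*(-3))*201 = (-7/3*7*(-3))*201 = -49/3*(-3)*201 = 49*201 = 9849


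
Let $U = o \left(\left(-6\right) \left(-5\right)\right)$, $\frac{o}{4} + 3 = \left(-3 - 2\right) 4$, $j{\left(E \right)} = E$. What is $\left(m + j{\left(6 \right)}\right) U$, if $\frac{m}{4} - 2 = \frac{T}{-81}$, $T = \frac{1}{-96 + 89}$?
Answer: $- \frac{7306640}{189} \approx -38660.0$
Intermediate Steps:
$T = - \frac{1}{7}$ ($T = \frac{1}{-7} = - \frac{1}{7} \approx -0.14286$)
$o = -92$ ($o = -12 + 4 \left(-3 - 2\right) 4 = -12 + 4 \left(\left(-5\right) 4\right) = -12 + 4 \left(-20\right) = -12 - 80 = -92$)
$U = -2760$ ($U = - 92 \left(\left(-6\right) \left(-5\right)\right) = \left(-92\right) 30 = -2760$)
$m = \frac{4540}{567}$ ($m = 8 + 4 \left(- \frac{1}{7 \left(-81\right)}\right) = 8 + 4 \left(\left(- \frac{1}{7}\right) \left(- \frac{1}{81}\right)\right) = 8 + 4 \cdot \frac{1}{567} = 8 + \frac{4}{567} = \frac{4540}{567} \approx 8.007$)
$\left(m + j{\left(6 \right)}\right) U = \left(\frac{4540}{567} + 6\right) \left(-2760\right) = \frac{7942}{567} \left(-2760\right) = - \frac{7306640}{189}$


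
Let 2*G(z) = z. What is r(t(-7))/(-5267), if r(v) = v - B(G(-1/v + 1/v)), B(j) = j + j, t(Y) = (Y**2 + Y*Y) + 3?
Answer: -101/5267 ≈ -0.019176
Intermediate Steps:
G(z) = z/2
t(Y) = 3 + 2*Y**2 (t(Y) = (Y**2 + Y**2) + 3 = 2*Y**2 + 3 = 3 + 2*Y**2)
B(j) = 2*j
r(v) = v (r(v) = v - 2*(-1/v + 1/v)/2 = v - 2*(1/2)*0 = v - 2*0 = v - 1*0 = v + 0 = v)
r(t(-7))/(-5267) = (3 + 2*(-7)**2)/(-5267) = (3 + 2*49)*(-1/5267) = (3 + 98)*(-1/5267) = 101*(-1/5267) = -101/5267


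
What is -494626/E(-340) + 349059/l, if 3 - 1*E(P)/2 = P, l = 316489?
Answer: -78152116820/108555727 ≈ -719.93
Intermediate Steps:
E(P) = 6 - 2*P
-494626/E(-340) + 349059/l = -494626/(6 - 2*(-340)) + 349059/316489 = -494626/(6 + 680) + 349059*(1/316489) = -494626/686 + 349059/316489 = -494626*1/686 + 349059/316489 = -247313/343 + 349059/316489 = -78152116820/108555727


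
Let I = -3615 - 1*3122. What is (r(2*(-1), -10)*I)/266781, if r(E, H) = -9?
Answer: 20211/88927 ≈ 0.22728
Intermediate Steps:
I = -6737 (I = -3615 - 3122 = -6737)
(r(2*(-1), -10)*I)/266781 = -9*(-6737)/266781 = 60633*(1/266781) = 20211/88927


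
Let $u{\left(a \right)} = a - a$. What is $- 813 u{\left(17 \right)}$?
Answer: $0$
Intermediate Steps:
$u{\left(a \right)} = 0$
$- 813 u{\left(17 \right)} = \left(-813\right) 0 = 0$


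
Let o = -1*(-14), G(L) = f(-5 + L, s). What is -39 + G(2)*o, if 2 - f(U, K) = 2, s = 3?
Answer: -39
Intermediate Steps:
f(U, K) = 0 (f(U, K) = 2 - 1*2 = 2 - 2 = 0)
G(L) = 0
o = 14
-39 + G(2)*o = -39 + 0*14 = -39 + 0 = -39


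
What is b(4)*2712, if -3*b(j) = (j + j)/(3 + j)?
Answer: -7232/7 ≈ -1033.1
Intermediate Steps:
b(j) = -2*j/(3*(3 + j)) (b(j) = -(j + j)/(3*(3 + j)) = -2*j/(3*(3 + j)))
b(4)*2712 = -2*4/(9 + 3*4)*2712 = -2*4/(9 + 12)*2712 = -2*4/21*2712 = -2*4*1/21*2712 = -8/21*2712 = -7232/7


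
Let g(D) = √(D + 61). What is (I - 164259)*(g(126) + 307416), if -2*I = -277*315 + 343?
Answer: -37136775048 - 120803*√187 ≈ -3.7138e+10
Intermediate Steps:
I = 43456 (I = -(-277*315 + 343)/2 = -(-87255 + 343)/2 = -½*(-86912) = 43456)
g(D) = √(61 + D)
(I - 164259)*(g(126) + 307416) = (43456 - 164259)*(√(61 + 126) + 307416) = -120803*(√187 + 307416) = -120803*(307416 + √187) = -37136775048 - 120803*√187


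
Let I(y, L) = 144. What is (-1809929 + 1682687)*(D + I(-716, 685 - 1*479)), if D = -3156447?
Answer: 401614306326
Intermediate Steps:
(-1809929 + 1682687)*(D + I(-716, 685 - 1*479)) = (-1809929 + 1682687)*(-3156447 + 144) = -127242*(-3156303) = 401614306326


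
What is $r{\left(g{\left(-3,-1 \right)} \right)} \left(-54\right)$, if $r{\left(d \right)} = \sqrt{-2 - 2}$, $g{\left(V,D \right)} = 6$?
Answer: $- 108 i \approx - 108.0 i$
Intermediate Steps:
$r{\left(d \right)} = 2 i$ ($r{\left(d \right)} = \sqrt{-4} = 2 i$)
$r{\left(g{\left(-3,-1 \right)} \right)} \left(-54\right) = 2 i \left(-54\right) = - 108 i$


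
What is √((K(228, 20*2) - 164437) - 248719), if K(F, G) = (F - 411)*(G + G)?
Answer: 2*I*√106949 ≈ 654.06*I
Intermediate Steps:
K(F, G) = 2*G*(-411 + F) (K(F, G) = (-411 + F)*(2*G) = 2*G*(-411 + F))
√((K(228, 20*2) - 164437) - 248719) = √((2*(20*2)*(-411 + 228) - 164437) - 248719) = √((2*40*(-183) - 164437) - 248719) = √((-14640 - 164437) - 248719) = √(-179077 - 248719) = √(-427796) = 2*I*√106949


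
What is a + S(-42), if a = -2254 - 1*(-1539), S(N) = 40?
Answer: -675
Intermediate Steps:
a = -715 (a = -2254 + 1539 = -715)
a + S(-42) = -715 + 40 = -675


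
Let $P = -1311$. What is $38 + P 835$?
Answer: $-1094647$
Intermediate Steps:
$38 + P 835 = 38 - 1094685 = -1094647$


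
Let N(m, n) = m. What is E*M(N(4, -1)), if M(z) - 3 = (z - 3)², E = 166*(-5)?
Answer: -3320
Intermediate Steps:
E = -830
M(z) = 3 + (-3 + z)² (M(z) = 3 + (z - 3)² = 3 + (-3 + z)²)
E*M(N(4, -1)) = -830*(3 + (-3 + 4)²) = -830*(3 + 1²) = -830*(3 + 1) = -830*4 = -3320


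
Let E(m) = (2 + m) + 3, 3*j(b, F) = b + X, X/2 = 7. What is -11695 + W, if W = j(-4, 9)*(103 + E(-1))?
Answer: -34015/3 ≈ -11338.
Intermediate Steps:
X = 14 (X = 2*7 = 14)
j(b, F) = 14/3 + b/3 (j(b, F) = (b + 14)/3 = (14 + b)/3 = 14/3 + b/3)
E(m) = 5 + m
W = 1070/3 (W = (14/3 + (1/3)*(-4))*(103 + (5 - 1)) = (14/3 - 4/3)*(103 + 4) = (10/3)*107 = 1070/3 ≈ 356.67)
-11695 + W = -11695 + 1070/3 = -34015/3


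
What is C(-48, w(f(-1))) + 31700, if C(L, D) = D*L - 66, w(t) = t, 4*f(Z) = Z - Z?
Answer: 31634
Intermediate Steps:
f(Z) = 0 (f(Z) = (Z - Z)/4 = (¼)*0 = 0)
C(L, D) = -66 + D*L
C(-48, w(f(-1))) + 31700 = (-66 + 0*(-48)) + 31700 = (-66 + 0) + 31700 = -66 + 31700 = 31634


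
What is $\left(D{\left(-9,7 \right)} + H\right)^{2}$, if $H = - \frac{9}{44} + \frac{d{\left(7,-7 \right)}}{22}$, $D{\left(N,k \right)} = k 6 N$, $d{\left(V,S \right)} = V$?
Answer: $\frac{276457129}{1936} \approx 1.428 \cdot 10^{5}$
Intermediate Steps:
$D{\left(N,k \right)} = 6 N k$ ($D{\left(N,k \right)} = 6 k N = 6 N k$)
$H = \frac{5}{44}$ ($H = - \frac{9}{44} + \frac{7}{22} = \frac{5}{44} \approx 0.11364$)
$\left(D{\left(-9,7 \right)} + H\right)^{2} = \left(6 \left(-9\right) 7 + \frac{5}{44}\right)^{2} = \left(-378 + \frac{5}{44}\right)^{2} = \left(- \frac{16627}{44}\right)^{2} = \frac{276457129}{1936}$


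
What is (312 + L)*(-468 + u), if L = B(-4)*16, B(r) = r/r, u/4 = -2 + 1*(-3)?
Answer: -160064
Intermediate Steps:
u = -20 (u = 4*(-2 + 1*(-3)) = 4*(-2 - 3) = 4*(-5) = -20)
B(r) = 1
L = 16 (L = 1*16 = 16)
(312 + L)*(-468 + u) = (312 + 16)*(-468 - 20) = 328*(-488) = -160064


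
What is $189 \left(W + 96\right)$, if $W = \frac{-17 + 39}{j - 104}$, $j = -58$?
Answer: $\frac{54355}{3} \approx 18118.0$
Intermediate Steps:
$W = - \frac{11}{81}$ ($W = \frac{-17 + 39}{-58 - 104} = \frac{22}{-162} = 22 \left(- \frac{1}{162}\right) = - \frac{11}{81} \approx -0.1358$)
$189 \left(W + 96\right) = 189 \left(- \frac{11}{81} + 96\right) = 189 \cdot \frac{7765}{81} = \frac{54355}{3}$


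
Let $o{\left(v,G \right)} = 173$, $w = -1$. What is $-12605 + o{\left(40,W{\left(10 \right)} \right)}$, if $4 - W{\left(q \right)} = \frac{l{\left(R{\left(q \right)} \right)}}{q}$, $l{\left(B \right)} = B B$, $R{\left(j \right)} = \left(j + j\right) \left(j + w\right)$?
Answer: $-12432$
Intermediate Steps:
$R{\left(j \right)} = 2 j \left(-1 + j\right)$ ($R{\left(j \right)} = \left(j + j\right) \left(j - 1\right) = 2 j \left(-1 + j\right)$)
$l{\left(B \right)} = B^{2}$
$W{\left(q \right)} = 4 - 4 q \left(-1 + q\right)^{2}$ ($W{\left(q \right)} = 4 - \frac{\left(2 q \left(-1 + q\right)\right)^{2}}{q} = 4 - \frac{4 q^{2} \left(-1 + q\right)^{2}}{q} = 4 - 4 q \left(-1 + q\right)^{2}$)
$-12605 + o{\left(40,W{\left(10 \right)} \right)} = -12605 + 173 = -12432$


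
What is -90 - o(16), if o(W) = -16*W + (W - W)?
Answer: 166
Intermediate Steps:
o(W) = -16*W (o(W) = -16*W + 0 = -16*W)
-90 - o(16) = -90 - (-16)*16 = -90 - 1*(-256) = -90 + 256 = 166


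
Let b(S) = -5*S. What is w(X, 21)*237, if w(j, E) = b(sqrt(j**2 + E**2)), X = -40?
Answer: -1185*sqrt(2041) ≈ -53535.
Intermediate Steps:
w(j, E) = -5*sqrt(E**2 + j**2) (w(j, E) = -5*sqrt(j**2 + E**2) = -5*sqrt(E**2 + j**2))
w(X, 21)*237 = -5*sqrt(21**2 + (-40)**2)*237 = -5*sqrt(441 + 1600)*237 = -5*sqrt(2041)*237 = -1185*sqrt(2041)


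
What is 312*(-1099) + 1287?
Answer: -341601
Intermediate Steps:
312*(-1099) + 1287 = -342888 + 1287 = -341601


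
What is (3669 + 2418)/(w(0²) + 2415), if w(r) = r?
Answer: 2029/805 ≈ 2.5205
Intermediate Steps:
(3669 + 2418)/(w(0²) + 2415) = (3669 + 2418)/(0² + 2415) = 6087/(0 + 2415) = 6087/2415 = 6087*(1/2415) = 2029/805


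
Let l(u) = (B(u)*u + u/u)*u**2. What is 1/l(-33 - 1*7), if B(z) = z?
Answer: 1/2561600 ≈ 3.9038e-7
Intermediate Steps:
l(u) = u**2*(1 + u**2) (l(u) = (u*u + u/u)*u**2 = (u**2 + 1)*u**2 = (1 + u**2)*u**2 = u**2*(1 + u**2))
1/l(-33 - 1*7) = 1/((-33 - 1*7)**2 + (-33 - 1*7)**4) = 1/((-33 - 7)**2 + (-33 - 7)**4) = 1/((-40)**2 + (-40)**4) = 1/(1600 + 2560000) = 1/2561600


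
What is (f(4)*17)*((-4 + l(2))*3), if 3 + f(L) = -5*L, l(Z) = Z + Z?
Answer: 0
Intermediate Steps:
l(Z) = 2*Z
f(L) = -3 - 5*L
(f(4)*17)*((-4 + l(2))*3) = ((-3 - 5*4)*17)*((-4 + 2*2)*3) = ((-3 - 20)*17)*((-4 + 4)*3) = (-23*17)*(0*3) = -391*0 = 0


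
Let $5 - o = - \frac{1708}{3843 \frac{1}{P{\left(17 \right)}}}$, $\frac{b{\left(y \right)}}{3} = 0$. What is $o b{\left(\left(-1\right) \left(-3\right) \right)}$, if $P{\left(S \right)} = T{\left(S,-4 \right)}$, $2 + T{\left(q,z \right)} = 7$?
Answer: $0$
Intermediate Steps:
$T{\left(q,z \right)} = 5$ ($T{\left(q,z \right)} = -2 + 7 = 5$)
$b{\left(y \right)} = 0$ ($b{\left(y \right)} = 3 \cdot 0 = 0$)
$P{\left(S \right)} = 5$
$o = \frac{65}{9}$ ($o = 5 - - \frac{1708}{3843 \cdot \frac{1}{5}} = 5 - - \frac{1708}{\frac{3843}{5}} = 5 - \left(-1708\right) \frac{5}{3843} = 5 - - \frac{20}{9} = 5 + \frac{20}{9} = \frac{65}{9} \approx 7.2222$)
$o b{\left(\left(-1\right) \left(-3\right) \right)} = \frac{65}{9} \cdot 0 = 0$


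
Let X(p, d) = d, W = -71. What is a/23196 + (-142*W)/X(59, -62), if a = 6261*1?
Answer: -38912315/239692 ≈ -162.34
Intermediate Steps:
a = 6261
a/23196 + (-142*W)/X(59, -62) = 6261/23196 - 142*(-71)/(-62) = 6261*(1/23196) + 10082*(-1/62) = 2087/7732 - 5041/31 = -38912315/239692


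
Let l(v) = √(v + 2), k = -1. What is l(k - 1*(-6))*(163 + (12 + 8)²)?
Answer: 563*√7 ≈ 1489.6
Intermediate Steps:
l(v) = √(2 + v)
l(k - 1*(-6))*(163 + (12 + 8)²) = √(2 + (-1 - 1*(-6)))*(163 + (12 + 8)²) = √(2 + (-1 + 6))*(163 + 20²) = √(2 + 5)*(163 + 400) = √7*563 = 563*√7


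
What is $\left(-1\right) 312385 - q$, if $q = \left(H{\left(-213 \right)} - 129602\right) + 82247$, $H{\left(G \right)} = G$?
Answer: $-264817$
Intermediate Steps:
$q = -47568$ ($q = \left(-213 - 129602\right) + 82247 = -129815 + 82247 = -47568$)
$\left(-1\right) 312385 - q = \left(-1\right) 312385 - -47568 = -312385 + 47568 = -264817$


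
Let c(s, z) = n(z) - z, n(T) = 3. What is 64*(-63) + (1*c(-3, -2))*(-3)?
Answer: -4047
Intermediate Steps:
c(s, z) = 3 - z
64*(-63) + (1*c(-3, -2))*(-3) = 64*(-63) + (1*(3 - 1*(-2)))*(-3) = -4032 + (1*(3 + 2))*(-3) = -4032 + (1*5)*(-3) = -4032 + 5*(-3) = -4032 - 15 = -4047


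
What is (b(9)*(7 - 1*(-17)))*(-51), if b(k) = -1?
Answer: 1224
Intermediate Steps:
(b(9)*(7 - 1*(-17)))*(-51) = -(7 - 1*(-17))*(-51) = -(7 + 17)*(-51) = -1*24*(-51) = -24*(-51) = 1224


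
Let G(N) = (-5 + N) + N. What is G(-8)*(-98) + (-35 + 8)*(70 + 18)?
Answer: -318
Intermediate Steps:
G(N) = -5 + 2*N
G(-8)*(-98) + (-35 + 8)*(70 + 18) = (-5 + 2*(-8))*(-98) + (-35 + 8)*(70 + 18) = (-5 - 16)*(-98) - 27*88 = -21*(-98) - 2376 = 2058 - 2376 = -318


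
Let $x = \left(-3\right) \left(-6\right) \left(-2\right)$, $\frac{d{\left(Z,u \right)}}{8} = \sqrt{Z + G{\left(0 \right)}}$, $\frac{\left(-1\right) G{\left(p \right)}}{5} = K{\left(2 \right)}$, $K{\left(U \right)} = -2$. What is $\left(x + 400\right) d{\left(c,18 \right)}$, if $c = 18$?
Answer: $5824 \sqrt{7} \approx 15409.0$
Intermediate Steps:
$G{\left(p \right)} = 10$ ($G{\left(p \right)} = \left(-5\right) \left(-2\right) = 10$)
$d{\left(Z,u \right)} = 8 \sqrt{10 + Z}$ ($d{\left(Z,u \right)} = 8 \sqrt{Z + 10} = 8 \sqrt{10 + Z}$)
$x = -36$ ($x = 18 \left(-2\right) = -36$)
$\left(x + 400\right) d{\left(c,18 \right)} = \left(-36 + 400\right) 8 \sqrt{10 + 18} = 364 \cdot 8 \sqrt{28} = 364 \cdot 8 \cdot 2 \sqrt{7} = 364 \cdot 16 \sqrt{7} = 5824 \sqrt{7}$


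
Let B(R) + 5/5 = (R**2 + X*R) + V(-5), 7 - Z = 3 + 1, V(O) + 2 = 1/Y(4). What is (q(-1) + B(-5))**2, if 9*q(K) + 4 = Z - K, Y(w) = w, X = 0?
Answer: 7921/16 ≈ 495.06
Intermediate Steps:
V(O) = -7/4 (V(O) = -2 + 1/4 = -7/4)
Z = 3 (Z = 7 - (3 + 1) = 7 - 1*4 = 7 - 4 = 3)
q(K) = -1/9 - K/9 (q(K) = -4/9 + (3 - K)/9 = -4/9 + (1/3 - K/9) = -1/9 - K/9)
B(R) = -11/4 + R**2 (B(R) = -1 + ((R**2 + 0*R) - 7/4) = -1 + ((R**2 + 0) - 7/4) = -1 + (R**2 - 7/4) = -1 + (-7/4 + R**2) = -11/4 + R**2)
(q(-1) + B(-5))**2 = ((-1/9 - 1/9*(-1)) + (-11/4 + (-5)**2))**2 = ((-1/9 + 1/9) + (-11/4 + 25))**2 = (0 + 89/4)**2 = (89/4)**2 = 7921/16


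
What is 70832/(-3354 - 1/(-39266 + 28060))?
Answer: -793743392/37584923 ≈ -21.119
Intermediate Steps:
70832/(-3354 - 1/(-39266 + 28060)) = 70832/(-3354 - 1/(-11206)) = 70832/(-3354 - 1*(-1/11206)) = 70832/(-3354 + 1/11206) = 70832/(-37584923/11206) = 70832*(-11206/37584923) = -793743392/37584923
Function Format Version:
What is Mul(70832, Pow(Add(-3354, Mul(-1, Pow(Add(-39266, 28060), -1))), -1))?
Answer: Rational(-793743392, 37584923) ≈ -21.119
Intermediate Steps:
Mul(70832, Pow(Add(-3354, Mul(-1, Pow(Add(-39266, 28060), -1))), -1)) = Mul(70832, Pow(Add(-3354, Mul(-1, Pow(-11206, -1))), -1)) = Mul(70832, Pow(Add(-3354, Mul(-1, Rational(-1, 11206))), -1)) = Mul(70832, Pow(Add(-3354, Rational(1, 11206)), -1)) = Mul(70832, Pow(Rational(-37584923, 11206), -1)) = Mul(70832, Rational(-11206, 37584923)) = Rational(-793743392, 37584923)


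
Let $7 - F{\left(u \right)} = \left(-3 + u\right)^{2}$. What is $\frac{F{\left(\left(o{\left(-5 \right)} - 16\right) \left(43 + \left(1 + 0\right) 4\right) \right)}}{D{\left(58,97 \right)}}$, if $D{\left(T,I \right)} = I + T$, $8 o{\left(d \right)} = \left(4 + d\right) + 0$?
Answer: $- \frac{37051121}{9920} \approx -3735.0$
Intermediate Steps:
$o{\left(d \right)} = \frac{1}{2} + \frac{d}{8}$ ($o{\left(d \right)} = \frac{\left(4 + d\right) + 0}{8} = \frac{4 + d}{8} = \frac{1}{2} + \frac{d}{8}$)
$F{\left(u \right)} = 7 - \left(-3 + u\right)^{2}$
$\frac{F{\left(\left(o{\left(-5 \right)} - 16\right) \left(43 + \left(1 + 0\right) 4\right) \right)}}{D{\left(58,97 \right)}} = \frac{7 - \left(-3 + \left(\left(\frac{1}{2} + \frac{1}{8} \left(-5\right)\right) - 16\right) \left(43 + \left(1 + 0\right) 4\right)\right)^{2}}{97 + 58} = \frac{7 - \left(-3 + \left(\left(\frac{1}{2} - \frac{5}{8}\right) - 16\right) \left(43 + 1 \cdot 4\right)\right)^{2}}{155} = \left(7 - \left(-3 + \left(- \frac{1}{8} - 16\right) \left(43 + 4\right)\right)^{2}\right) \frac{1}{155} = \left(7 - \left(-3 - \frac{6063}{8}\right)^{2}\right) \frac{1}{155} = \left(7 - \left(- \frac{6087}{8}\right)^{2}\right) \frac{1}{155} = \left(7 - \frac{37051569}{64}\right) \frac{1}{155} = \left(- \frac{37051121}{64}\right) \frac{1}{155} = - \frac{37051121}{9920}$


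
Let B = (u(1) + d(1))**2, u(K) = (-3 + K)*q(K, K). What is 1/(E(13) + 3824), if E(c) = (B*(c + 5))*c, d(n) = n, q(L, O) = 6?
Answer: 1/32138 ≈ 3.1116e-5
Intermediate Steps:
u(K) = -18 + 6*K (u(K) = (-3 + K)*6 = -18 + 6*K)
B = 121 (B = ((-18 + 6*1) + 1)**2 = ((-18 + 6) + 1)**2 = (-12 + 1)**2 = (-11)**2 = 121)
E(c) = c*(605 + 121*c) (E(c) = (121*(c + 5))*c = (121*(5 + c))*c = (605 + 121*c)*c = c*(605 + 121*c))
1/(E(13) + 3824) = 1/(121*13*(5 + 13) + 3824) = 1/(121*13*18 + 3824) = 1/(28314 + 3824) = 1/32138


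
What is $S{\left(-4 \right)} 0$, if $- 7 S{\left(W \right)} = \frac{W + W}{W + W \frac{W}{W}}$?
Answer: $0$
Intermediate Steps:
$S{\left(W \right)} = - \frac{1}{7}$ ($S{\left(W \right)} = - \frac{\left(W + W\right) \frac{1}{W + W \frac{W}{W}}}{7} = - \frac{2 W \frac{1}{W + W 1}}{7} = - \frac{2 W \frac{1}{W + W}}{7} = - \frac{2 W \frac{1}{2 W}}{7} = \left(- \frac{1}{7}\right) 1 = - \frac{1}{7}$)
$S{\left(-4 \right)} 0 = \left(- \frac{1}{7}\right) 0 = 0$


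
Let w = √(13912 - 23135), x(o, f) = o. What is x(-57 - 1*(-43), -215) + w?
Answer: -14 + I*√9223 ≈ -14.0 + 96.036*I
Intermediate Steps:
w = I*√9223 (w = √(-9223) = I*√9223 ≈ 96.036*I)
x(-57 - 1*(-43), -215) + w = (-57 - 1*(-43)) + I*√9223 = (-57 + 43) + I*√9223 = -14 + I*√9223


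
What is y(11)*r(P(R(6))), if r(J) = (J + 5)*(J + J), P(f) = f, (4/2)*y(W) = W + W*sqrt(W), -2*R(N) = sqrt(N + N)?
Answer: -11*sqrt(3)*(1 + sqrt(11))*(5 - sqrt(3)) ≈ -268.77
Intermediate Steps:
R(N) = -sqrt(2)*sqrt(N)/2 (R(N) = -sqrt(N + N)/2 = -sqrt(2)*sqrt(N)/2)
y(W) = W/2 + W**(3/2)/2 (y(W) = (W + W*sqrt(W))/2 = (W + W**(3/2))/2 = W/2 + W**(3/2)/2)
r(J) = 2*J*(5 + J) (r(J) = (5 + J)*(2*J) = 2*J*(5 + J))
y(11)*r(P(R(6))) = ((1/2)*11 + 11**(3/2)/2)*(2*(-sqrt(2)*sqrt(6)/2)*(5 - sqrt(2)*sqrt(6)/2)) = (11/2 + (11*sqrt(11))/2)*(2*(-sqrt(3))*(5 - sqrt(3))) = (11/2 + 11*sqrt(11)/2)*(-2*sqrt(3)*(5 - sqrt(3))) = -2*sqrt(3)*(5 - sqrt(3))*(11/2 + 11*sqrt(11)/2)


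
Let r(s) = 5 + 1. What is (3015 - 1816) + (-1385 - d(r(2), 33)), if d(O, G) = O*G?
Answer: -384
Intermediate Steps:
r(s) = 6
d(O, G) = G*O
(3015 - 1816) + (-1385 - d(r(2), 33)) = (3015 - 1816) + (-1385 - 33*6) = 1199 + (-1385 - 1*198) = 1199 + (-1385 - 198) = 1199 - 1583 = -384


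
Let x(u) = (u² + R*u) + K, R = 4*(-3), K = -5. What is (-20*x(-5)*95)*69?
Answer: -10488000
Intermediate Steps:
R = -12
x(u) = -5 + u² - 12*u (x(u) = (u² - 12*u) - 5 = -5 + u² - 12*u)
(-20*x(-5)*95)*69 = (-20*(-5 + (-5)² - 12*(-5))*95)*69 = (-20*(-5 + 25 + 60)*95)*69 = (-20*80*95)*69 = -1600*95*69 = -152000*69 = -10488000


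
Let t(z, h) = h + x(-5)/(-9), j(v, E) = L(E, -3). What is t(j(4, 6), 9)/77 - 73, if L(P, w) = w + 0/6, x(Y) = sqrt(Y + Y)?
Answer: -5612/77 - I*sqrt(10)/693 ≈ -72.883 - 0.0045632*I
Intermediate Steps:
x(Y) = sqrt(2)*sqrt(Y) (x(Y) = sqrt(2*Y) = sqrt(2)*sqrt(Y))
L(P, w) = w (L(P, w) = w + 0*(1/6) = w + 0 = w)
j(v, E) = -3
t(z, h) = h - I*sqrt(10)/9 (t(z, h) = h + (sqrt(2)*sqrt(-5))/(-9) = h + (sqrt(2)*(I*sqrt(5)))*(-1/9) = h + (I*sqrt(10))*(-1/9) = h - I*sqrt(10)/9)
t(j(4, 6), 9)/77 - 73 = (9 - I*sqrt(10)/9)/77 - 73 = (9 - I*sqrt(10)/9)*(1/77) - 73 = (9/77 - I*sqrt(10)/693) - 73 = -5612/77 - I*sqrt(10)/693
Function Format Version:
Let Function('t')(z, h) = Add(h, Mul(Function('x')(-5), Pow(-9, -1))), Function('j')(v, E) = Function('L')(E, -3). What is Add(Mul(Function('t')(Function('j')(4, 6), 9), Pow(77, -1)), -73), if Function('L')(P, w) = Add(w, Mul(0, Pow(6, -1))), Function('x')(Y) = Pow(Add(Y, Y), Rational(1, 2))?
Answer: Add(Rational(-5612, 77), Mul(Rational(-1, 693), I, Pow(10, Rational(1, 2)))) ≈ Add(-72.883, Mul(-0.0045632, I))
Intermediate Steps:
Function('x')(Y) = Mul(Pow(2, Rational(1, 2)), Pow(Y, Rational(1, 2))) (Function('x')(Y) = Pow(Mul(2, Y), Rational(1, 2)) = Mul(Pow(2, Rational(1, 2)), Pow(Y, Rational(1, 2))))
Function('L')(P, w) = w (Function('L')(P, w) = Add(w, Mul(0, Rational(1, 6))) = Add(w, 0) = w)
Function('j')(v, E) = -3
Function('t')(z, h) = Add(h, Mul(Rational(-1, 9), I, Pow(10, Rational(1, 2)))) (Function('t')(z, h) = Add(h, Mul(Mul(Pow(2, Rational(1, 2)), Pow(-5, Rational(1, 2))), Pow(-9, -1))) = Add(h, Mul(Mul(Pow(2, Rational(1, 2)), Mul(I, Pow(5, Rational(1, 2)))), Rational(-1, 9))) = Add(h, Mul(Mul(I, Pow(10, Rational(1, 2))), Rational(-1, 9))) = Add(h, Mul(Rational(-1, 9), I, Pow(10, Rational(1, 2)))))
Add(Mul(Function('t')(Function('j')(4, 6), 9), Pow(77, -1)), -73) = Add(Mul(Add(9, Mul(Rational(-1, 9), I, Pow(10, Rational(1, 2)))), Pow(77, -1)), -73) = Add(Mul(Add(9, Mul(Rational(-1, 9), I, Pow(10, Rational(1, 2)))), Rational(1, 77)), -73) = Add(Add(Rational(9, 77), Mul(Rational(-1, 693), I, Pow(10, Rational(1, 2)))), -73) = Add(Rational(-5612, 77), Mul(Rational(-1, 693), I, Pow(10, Rational(1, 2))))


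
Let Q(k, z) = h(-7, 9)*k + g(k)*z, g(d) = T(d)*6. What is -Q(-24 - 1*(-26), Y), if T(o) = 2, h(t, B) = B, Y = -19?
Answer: 210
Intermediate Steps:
g(d) = 12 (g(d) = 2*6 = 12)
Q(k, z) = 9*k + 12*z
-Q(-24 - 1*(-26), Y) = -(9*(-24 - 1*(-26)) + 12*(-19)) = -(9*(-24 + 26) - 228) = -(9*2 - 228) = -(18 - 228) = -1*(-210) = 210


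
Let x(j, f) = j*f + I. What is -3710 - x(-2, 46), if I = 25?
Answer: -3643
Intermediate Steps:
x(j, f) = 25 + f*j (x(j, f) = j*f + 25 = f*j + 25 = 25 + f*j)
-3710 - x(-2, 46) = -3710 - (25 + 46*(-2)) = -3710 - (25 - 92) = -3710 - 1*(-67) = -3710 + 67 = -3643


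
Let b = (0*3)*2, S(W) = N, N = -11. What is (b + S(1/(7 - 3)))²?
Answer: 121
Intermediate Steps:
S(W) = -11
b = 0 (b = 0*2 = 0)
(b + S(1/(7 - 3)))² = (0 - 11)² = (-11)² = 121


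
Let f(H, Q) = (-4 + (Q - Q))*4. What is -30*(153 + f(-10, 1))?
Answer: -4110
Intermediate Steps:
f(H, Q) = -16 (f(H, Q) = (-4 + 0)*4 = -4*4 = -16)
-30*(153 + f(-10, 1)) = -30*(153 - 16) = -30*137 = -4110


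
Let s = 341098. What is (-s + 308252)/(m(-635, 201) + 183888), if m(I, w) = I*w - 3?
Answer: -16423/28125 ≈ -0.58393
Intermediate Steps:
m(I, w) = -3 + I*w
(-s + 308252)/(m(-635, 201) + 183888) = (-1*341098 + 308252)/((-3 - 635*201) + 183888) = (-341098 + 308252)/((-3 - 127635) + 183888) = -32846/(-127638 + 183888) = -32846/56250 = -32846*1/56250 = -16423/28125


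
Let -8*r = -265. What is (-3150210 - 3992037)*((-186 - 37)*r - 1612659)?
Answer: 92566142324649/8 ≈ 1.1571e+13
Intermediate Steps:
r = 265/8 (r = -⅛*(-265) = 265/8 ≈ 33.125)
(-3150210 - 3992037)*((-186 - 37)*r - 1612659) = (-3150210 - 3992037)*((-186 - 37)*(265/8) - 1612659) = -7142247*(-223*265/8 - 1612659) = -7142247*(-59095/8 - 1612659) = -7142247*(-12960367/8) = 92566142324649/8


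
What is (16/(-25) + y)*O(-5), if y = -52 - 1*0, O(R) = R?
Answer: 1316/5 ≈ 263.20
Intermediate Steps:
y = -52 (y = -52 + 0 = -52)
(16/(-25) + y)*O(-5) = (16/(-25) - 52)*(-5) = (16*(-1/25) - 52)*(-5) = (-16/25 - 52)*(-5) = -1316/25*(-5) = 1316/5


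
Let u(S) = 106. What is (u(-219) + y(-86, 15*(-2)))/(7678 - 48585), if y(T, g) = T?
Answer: -20/40907 ≈ -0.00048891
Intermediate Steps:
(u(-219) + y(-86, 15*(-2)))/(7678 - 48585) = (106 - 86)/(7678 - 48585) = 20/(-40907) = 20*(-1/40907) = -20/40907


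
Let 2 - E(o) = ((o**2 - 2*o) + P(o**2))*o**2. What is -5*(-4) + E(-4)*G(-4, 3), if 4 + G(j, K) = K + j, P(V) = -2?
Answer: 1770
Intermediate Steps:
G(j, K) = -4 + K + j (G(j, K) = -4 + (K + j) = -4 + K + j)
E(o) = 2 - o**2*(-2 + o**2 - 2*o) (E(o) = 2 - ((o**2 - 2*o) - 2)*o**2 = 2 - (-2 + o**2 - 2*o)*o**2 = 2 - o**2*(-2 + o**2 - 2*o))
-5*(-4) + E(-4)*G(-4, 3) = -5*(-4) + (2 - 1*(-4)**4 + 2*(-4)**2 + 2*(-4)**3)*(-4 + 3 - 4) = 20 + (2 - 1*256 + 2*16 + 2*(-64))*(-5) = 20 + (2 - 256 + 32 - 128)*(-5) = 20 - 350*(-5) = 20 + 1750 = 1770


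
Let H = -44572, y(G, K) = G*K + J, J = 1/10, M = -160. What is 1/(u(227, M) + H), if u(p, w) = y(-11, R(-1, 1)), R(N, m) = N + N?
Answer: -10/445499 ≈ -2.2447e-5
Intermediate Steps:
R(N, m) = 2*N
J = ⅒ ≈ 0.10000
y(G, K) = ⅒ + G*K (y(G, K) = G*K + ⅒ = ⅒ + G*K)
u(p, w) = 221/10 (u(p, w) = ⅒ - 22*(-1) = ⅒ - 11*(-2) = ⅒ + 22 = 221/10)
1/(u(227, M) + H) = 1/(221/10 - 44572) = 1/(-445499/10) = -10/445499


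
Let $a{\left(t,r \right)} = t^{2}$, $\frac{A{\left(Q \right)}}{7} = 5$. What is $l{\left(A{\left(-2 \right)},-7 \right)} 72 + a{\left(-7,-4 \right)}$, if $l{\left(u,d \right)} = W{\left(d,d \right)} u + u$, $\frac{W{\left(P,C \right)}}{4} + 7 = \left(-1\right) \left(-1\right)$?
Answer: $-57911$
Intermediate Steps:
$A{\left(Q \right)} = 35$ ($A{\left(Q \right)} = 7 \cdot 5 = 35$)
$W{\left(P,C \right)} = -24$ ($W{\left(P,C \right)} = -28 + 4 \left(\left(-1\right) \left(-1\right)\right) = -28 + 4 \cdot 1 = -28 + 4 = -24$)
$l{\left(u,d \right)} = - 23 u$ ($l{\left(u,d \right)} = - 24 u + u = - 23 u$)
$l{\left(A{\left(-2 \right)},-7 \right)} 72 + a{\left(-7,-4 \right)} = \left(-23\right) 35 \cdot 72 + \left(-7\right)^{2} = \left(-805\right) 72 + 49 = -57960 + 49 = -57911$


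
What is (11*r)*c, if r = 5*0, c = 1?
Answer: 0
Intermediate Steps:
r = 0
(11*r)*c = (11*0)*1 = 0*1 = 0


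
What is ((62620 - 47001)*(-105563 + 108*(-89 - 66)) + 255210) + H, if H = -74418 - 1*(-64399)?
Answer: -1910005366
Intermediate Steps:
H = -10019 (H = -74418 + 64399 = -10019)
((62620 - 47001)*(-105563 + 108*(-89 - 66)) + 255210) + H = ((62620 - 47001)*(-105563 + 108*(-89 - 66)) + 255210) - 10019 = (15619*(-105563 + 108*(-155)) + 255210) - 10019 = (15619*(-105563 - 16740) + 255210) - 10019 = (15619*(-122303) + 255210) - 10019 = (-1910250557 + 255210) - 10019 = -1909995347 - 10019 = -1910005366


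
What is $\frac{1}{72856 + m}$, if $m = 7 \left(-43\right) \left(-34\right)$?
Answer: $\frac{1}{83090} \approx 1.2035 \cdot 10^{-5}$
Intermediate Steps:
$m = 10234$ ($m = \left(-301\right) \left(-34\right) = 10234$)
$\frac{1}{72856 + m} = \frac{1}{72856 + 10234} = \frac{1}{83090}$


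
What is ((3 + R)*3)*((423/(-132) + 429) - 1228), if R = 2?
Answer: -529455/44 ≈ -12033.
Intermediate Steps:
((3 + R)*3)*((423/(-132) + 429) - 1228) = ((3 + 2)*3)*((423/(-132) + 429) - 1228) = (5*3)*((423*(-1/132) + 429) - 1228) = 15*((-141/44 + 429) - 1228) = 15*(18735/44 - 1228) = 15*(-35297/44) = -529455/44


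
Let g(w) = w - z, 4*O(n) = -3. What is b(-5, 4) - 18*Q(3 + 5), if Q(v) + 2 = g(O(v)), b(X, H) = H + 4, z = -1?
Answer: 79/2 ≈ 39.500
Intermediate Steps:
O(n) = -¾ (O(n) = (¼)*(-3) = -¾)
b(X, H) = 4 + H
g(w) = 1 + w (g(w) = w - 1*(-1) = w + 1 = 1 + w)
Q(v) = -7/4 (Q(v) = -2 + (1 - ¾) = -2 + ¼ = -7/4)
b(-5, 4) - 18*Q(3 + 5) = (4 + 4) - 18*(-7/4) = 8 + 63/2 = 79/2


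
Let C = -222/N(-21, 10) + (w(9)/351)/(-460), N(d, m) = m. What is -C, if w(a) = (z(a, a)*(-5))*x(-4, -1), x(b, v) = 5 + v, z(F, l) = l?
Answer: 99562/4485 ≈ 22.199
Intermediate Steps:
w(a) = -20*a (w(a) = (a*(-5))*(5 - 1) = -5*a*4 = -20*a)
C = -99562/4485 (C = -222/10 + (-20*9/351)/(-460) = -222*⅒ - 180*1/351*(-1/460) = -111/5 - 20/39*(-1/460) = -111/5 + 1/897 = -99562/4485 ≈ -22.199)
-C = -1*(-99562/4485) = 99562/4485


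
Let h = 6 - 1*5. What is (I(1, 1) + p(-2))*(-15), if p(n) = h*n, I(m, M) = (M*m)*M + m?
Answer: 0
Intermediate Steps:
I(m, M) = m + m*M² (I(m, M) = m*M² + m = m + m*M²)
h = 1 (h = 6 - 5 = 1)
p(n) = n (p(n) = 1*n = n)
(I(1, 1) + p(-2))*(-15) = (1*(1 + 1²) - 2)*(-15) = (1*(1 + 1) - 2)*(-15) = (1*2 - 2)*(-15) = (2 - 2)*(-15) = 0*(-15) = 0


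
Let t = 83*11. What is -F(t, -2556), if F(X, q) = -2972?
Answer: 2972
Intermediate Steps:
t = 913
-F(t, -2556) = -1*(-2972) = 2972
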